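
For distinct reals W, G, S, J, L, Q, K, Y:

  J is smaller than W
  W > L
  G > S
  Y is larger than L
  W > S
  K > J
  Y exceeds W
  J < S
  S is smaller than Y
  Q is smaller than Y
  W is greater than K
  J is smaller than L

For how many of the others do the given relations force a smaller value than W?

The elements the relations force below W are J, L, S, K — no chain reaches any other.
That is 4.

4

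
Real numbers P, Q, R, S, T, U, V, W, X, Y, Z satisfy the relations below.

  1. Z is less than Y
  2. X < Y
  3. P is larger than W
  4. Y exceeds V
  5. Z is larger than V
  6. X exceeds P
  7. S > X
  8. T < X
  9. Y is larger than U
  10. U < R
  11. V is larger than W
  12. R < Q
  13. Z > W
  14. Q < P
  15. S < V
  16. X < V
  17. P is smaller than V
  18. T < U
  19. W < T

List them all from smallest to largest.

W < T < U < R < Q < P < X < S < V < Z < Y

Each adjacent pair is fixed by a given relation: W < T; T < U; U < R; R < Q; Q < P; P < X; X < S; S < V; V < Z; Z < Y. Chaining them end to end gives the full order.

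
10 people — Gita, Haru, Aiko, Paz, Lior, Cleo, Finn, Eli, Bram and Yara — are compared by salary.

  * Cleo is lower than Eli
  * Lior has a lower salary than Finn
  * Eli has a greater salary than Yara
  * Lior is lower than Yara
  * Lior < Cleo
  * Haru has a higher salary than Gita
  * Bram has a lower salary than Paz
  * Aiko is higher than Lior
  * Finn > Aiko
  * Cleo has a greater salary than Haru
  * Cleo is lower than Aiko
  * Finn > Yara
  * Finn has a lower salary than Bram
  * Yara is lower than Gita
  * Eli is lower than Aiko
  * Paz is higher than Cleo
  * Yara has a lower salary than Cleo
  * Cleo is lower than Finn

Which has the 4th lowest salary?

Piecing the relations together gives one ordering: Lior < Yara < Gita < Haru < Cleo < Eli < Aiko < Finn < Bram < Paz.
Counting 4 from the smallest end gives Haru.

Haru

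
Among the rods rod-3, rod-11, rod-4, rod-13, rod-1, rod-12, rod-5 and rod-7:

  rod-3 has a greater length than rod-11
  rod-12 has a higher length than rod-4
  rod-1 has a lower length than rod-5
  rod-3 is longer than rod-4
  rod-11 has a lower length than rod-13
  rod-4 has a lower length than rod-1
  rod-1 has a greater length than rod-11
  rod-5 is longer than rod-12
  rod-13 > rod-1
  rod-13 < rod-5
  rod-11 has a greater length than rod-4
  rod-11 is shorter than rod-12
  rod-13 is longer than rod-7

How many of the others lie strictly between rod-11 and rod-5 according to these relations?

3

Chaining upward from rod-11 reaches: rod-3, rod-1, rod-13, rod-12.
Chaining downward from rod-5 reaches: rod-4, rod-7, rod-1, rod-13, rod-12.
Strictly between rod-11 and rod-5 are those in both lists: rod-1, rod-13, rod-12 — 3 elements.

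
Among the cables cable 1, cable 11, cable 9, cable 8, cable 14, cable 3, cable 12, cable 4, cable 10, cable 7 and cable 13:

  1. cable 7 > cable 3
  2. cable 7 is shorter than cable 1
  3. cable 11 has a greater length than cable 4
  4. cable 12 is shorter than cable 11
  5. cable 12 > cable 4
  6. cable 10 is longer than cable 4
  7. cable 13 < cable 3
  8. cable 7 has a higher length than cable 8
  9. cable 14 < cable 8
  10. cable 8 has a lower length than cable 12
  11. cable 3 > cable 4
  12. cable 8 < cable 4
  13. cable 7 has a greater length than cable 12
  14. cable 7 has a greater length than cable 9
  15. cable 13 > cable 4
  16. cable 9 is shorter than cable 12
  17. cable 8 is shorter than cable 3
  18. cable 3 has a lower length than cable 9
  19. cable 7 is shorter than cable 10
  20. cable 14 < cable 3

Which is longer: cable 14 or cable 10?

The relevant relations are cable 14 < cable 8; cable 8 < cable 4; cable 4 < cable 13; cable 13 < cable 3; cable 3 < cable 9; cable 9 < cable 7; cable 7 < cable 10.
Chaining these gives cable 14 < cable 8 < cable 4 < cable 13 < cable 3 < cable 9 < cable 7 < cable 10.
So cable 14 < cable 10; cable 10 is the longer of the two.

cable 10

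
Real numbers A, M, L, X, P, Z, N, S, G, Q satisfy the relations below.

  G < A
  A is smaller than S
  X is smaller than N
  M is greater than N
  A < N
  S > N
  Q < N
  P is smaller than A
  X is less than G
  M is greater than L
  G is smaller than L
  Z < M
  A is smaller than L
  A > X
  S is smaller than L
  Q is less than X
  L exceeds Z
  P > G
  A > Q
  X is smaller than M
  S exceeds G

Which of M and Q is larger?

M

Q < X < G < P < A < N < S < L < M, by transitivity through X, G, P, A, N, S, L.
So Q < M; M is the larger of the two.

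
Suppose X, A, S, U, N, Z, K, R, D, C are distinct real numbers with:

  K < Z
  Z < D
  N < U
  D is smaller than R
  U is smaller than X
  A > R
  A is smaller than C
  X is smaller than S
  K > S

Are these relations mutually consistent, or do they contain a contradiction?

consistent

Every relation is compatible with N < U < X < S < K < Z < D < R < A < C; the set is consistent.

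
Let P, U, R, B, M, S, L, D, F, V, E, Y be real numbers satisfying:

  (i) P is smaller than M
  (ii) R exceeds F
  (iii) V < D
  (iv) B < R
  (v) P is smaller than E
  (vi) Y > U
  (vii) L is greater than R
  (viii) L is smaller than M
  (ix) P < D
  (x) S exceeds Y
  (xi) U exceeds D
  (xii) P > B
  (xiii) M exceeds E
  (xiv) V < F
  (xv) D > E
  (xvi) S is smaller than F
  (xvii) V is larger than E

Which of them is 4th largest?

Chaining the given pairs: B < P < E < V < D < U < Y < S < F < R < L < M.
The 4th largest is F.

F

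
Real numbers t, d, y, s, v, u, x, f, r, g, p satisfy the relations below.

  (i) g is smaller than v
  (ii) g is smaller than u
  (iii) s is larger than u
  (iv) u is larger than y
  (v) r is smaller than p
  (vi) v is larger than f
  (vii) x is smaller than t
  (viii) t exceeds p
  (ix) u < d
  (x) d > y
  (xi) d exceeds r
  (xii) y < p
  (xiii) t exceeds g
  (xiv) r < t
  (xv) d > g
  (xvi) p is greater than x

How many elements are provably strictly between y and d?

Chaining upward from y reaches: u, p, t, s.
Chaining downward from d reaches: g, u, r.
Strictly between y and d are those in both lists: u — 1 element.

1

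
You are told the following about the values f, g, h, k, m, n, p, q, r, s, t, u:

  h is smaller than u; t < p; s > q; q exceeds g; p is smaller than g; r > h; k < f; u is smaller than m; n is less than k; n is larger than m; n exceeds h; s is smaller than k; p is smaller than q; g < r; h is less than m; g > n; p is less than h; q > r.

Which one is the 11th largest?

p

Piecing the relations together gives one ordering: t < p < h < u < m < n < g < r < q < s < k < f.
The 11th largest is p.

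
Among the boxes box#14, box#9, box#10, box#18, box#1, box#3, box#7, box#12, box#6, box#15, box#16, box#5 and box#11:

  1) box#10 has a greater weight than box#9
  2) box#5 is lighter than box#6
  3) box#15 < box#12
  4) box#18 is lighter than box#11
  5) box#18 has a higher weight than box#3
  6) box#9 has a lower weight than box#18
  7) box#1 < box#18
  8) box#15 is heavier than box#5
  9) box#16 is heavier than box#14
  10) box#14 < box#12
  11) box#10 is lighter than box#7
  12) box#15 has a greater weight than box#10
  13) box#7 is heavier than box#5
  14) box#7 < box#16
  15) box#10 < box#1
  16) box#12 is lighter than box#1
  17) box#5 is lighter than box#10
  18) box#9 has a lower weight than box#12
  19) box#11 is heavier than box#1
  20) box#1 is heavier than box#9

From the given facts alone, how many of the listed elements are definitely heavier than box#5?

9

Directly above box#5: box#6, box#10, box#7, box#15.
One step further: box#12, box#1, box#16 (7 so far).
One step further: box#18, box#11 (9 so far).
No other element is forced above box#5 by the given relations, so the count is 9.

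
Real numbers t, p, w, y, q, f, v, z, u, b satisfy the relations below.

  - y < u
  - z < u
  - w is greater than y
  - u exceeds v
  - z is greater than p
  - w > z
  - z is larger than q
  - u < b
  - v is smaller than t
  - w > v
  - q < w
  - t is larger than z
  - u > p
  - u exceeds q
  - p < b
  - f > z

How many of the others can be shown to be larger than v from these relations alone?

From v the given relations immediately reach u, w, t.
From those, b — 4 in total.
No other element is forced above v by the given relations, so the count is 4.

4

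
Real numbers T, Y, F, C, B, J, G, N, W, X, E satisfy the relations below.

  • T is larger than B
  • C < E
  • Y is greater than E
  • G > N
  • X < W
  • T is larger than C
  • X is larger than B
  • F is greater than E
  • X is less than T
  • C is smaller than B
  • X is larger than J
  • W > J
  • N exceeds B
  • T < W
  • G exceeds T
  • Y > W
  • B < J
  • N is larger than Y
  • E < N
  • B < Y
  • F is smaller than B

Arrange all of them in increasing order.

The consecutive links are each given: C < E; E < F; F < B; B < J; J < X; X < T; T < W; W < Y; Y < N; N < G.

C < E < F < B < J < X < T < W < Y < N < G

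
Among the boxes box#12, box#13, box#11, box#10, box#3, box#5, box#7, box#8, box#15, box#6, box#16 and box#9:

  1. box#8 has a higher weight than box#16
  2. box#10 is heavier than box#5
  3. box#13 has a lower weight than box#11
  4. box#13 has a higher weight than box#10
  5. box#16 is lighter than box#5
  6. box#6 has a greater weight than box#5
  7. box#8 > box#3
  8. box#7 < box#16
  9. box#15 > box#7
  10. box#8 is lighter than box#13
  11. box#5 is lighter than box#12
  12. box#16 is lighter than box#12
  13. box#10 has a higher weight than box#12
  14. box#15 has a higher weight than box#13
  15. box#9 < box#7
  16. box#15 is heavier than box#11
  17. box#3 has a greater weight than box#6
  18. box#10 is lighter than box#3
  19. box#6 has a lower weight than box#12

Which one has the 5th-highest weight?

box#3

Chaining the given pairs: box#9 < box#7 < box#16 < box#5 < box#6 < box#12 < box#10 < box#3 < box#8 < box#13 < box#11 < box#15.
The 5th largest is box#3.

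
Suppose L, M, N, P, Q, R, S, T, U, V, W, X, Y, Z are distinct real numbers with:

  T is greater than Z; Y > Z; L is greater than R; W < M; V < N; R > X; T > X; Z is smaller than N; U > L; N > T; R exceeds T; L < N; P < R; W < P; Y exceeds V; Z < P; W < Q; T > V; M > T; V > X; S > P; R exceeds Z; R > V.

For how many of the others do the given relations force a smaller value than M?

5

From M the given relations immediately reach W, T.
From those, Z, X, V — 5 in total.
Nothing else is reachable below M; 5 in all.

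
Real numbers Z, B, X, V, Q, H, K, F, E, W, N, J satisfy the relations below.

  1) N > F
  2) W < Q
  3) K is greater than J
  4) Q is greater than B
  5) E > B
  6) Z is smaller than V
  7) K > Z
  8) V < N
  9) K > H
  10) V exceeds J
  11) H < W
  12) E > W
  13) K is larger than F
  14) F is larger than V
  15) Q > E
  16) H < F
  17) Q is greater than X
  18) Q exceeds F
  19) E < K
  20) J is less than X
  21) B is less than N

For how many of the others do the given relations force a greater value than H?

6

From H the given relations immediately reach F, W, K.
From those, E, N, Q — 6 in total.
No other element is forced above H by the given relations, so the count is 6.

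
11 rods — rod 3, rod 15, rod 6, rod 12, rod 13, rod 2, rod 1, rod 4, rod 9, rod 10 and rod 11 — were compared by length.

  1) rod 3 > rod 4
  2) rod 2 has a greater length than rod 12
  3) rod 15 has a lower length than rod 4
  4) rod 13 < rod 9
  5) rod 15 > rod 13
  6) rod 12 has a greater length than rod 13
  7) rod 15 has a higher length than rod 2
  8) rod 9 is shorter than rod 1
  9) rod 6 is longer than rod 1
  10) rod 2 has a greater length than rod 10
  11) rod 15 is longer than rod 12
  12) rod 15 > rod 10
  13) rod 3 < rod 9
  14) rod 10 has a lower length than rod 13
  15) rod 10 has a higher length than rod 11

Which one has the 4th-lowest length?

The consecutive relations fix a unique order: rod 11 < rod 10 < rod 13 < rod 12 < rod 2 < rod 15 < rod 4 < rod 3 < rod 9 < rod 1 < rod 6.
The 4th smallest is rod 12.

rod 12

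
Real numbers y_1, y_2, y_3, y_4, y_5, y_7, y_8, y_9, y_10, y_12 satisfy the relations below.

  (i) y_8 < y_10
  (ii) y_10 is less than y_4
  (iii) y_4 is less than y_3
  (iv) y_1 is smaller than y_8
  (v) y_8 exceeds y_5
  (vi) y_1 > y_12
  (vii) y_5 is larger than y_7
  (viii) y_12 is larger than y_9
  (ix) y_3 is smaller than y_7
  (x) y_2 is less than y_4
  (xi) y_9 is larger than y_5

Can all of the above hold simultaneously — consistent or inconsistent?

Chaining the given relations yields y_4 < y_3 < y_7 < y_5 < y_9 < y_12 < y_1 < y_8 < y_10, so y_4 < y_10. But one relation states y_10 < y_4. These cannot both hold.

inconsistent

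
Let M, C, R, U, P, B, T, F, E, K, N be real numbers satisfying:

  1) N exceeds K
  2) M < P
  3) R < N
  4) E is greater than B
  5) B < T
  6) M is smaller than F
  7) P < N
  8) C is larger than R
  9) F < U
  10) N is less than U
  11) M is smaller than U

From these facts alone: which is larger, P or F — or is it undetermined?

Following every chain through P: above P we get N, U; below P we get M.
F is not reached, and no chain runs the other way from F to P.
So the given relations leave the order of P and F undetermined.

undetermined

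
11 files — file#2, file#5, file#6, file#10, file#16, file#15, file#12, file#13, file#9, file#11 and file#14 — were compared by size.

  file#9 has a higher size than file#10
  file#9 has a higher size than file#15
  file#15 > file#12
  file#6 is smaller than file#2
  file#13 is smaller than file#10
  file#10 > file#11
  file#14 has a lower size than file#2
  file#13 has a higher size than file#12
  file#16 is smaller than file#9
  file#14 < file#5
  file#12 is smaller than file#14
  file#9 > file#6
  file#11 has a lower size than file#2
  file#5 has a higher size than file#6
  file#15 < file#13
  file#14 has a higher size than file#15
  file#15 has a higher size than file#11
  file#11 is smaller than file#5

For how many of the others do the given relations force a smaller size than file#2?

5

Directly below file#2: file#11, file#6, file#14.
One step further: file#12, file#15 (5 so far).
Nothing else is reachable below file#2; 5 in all.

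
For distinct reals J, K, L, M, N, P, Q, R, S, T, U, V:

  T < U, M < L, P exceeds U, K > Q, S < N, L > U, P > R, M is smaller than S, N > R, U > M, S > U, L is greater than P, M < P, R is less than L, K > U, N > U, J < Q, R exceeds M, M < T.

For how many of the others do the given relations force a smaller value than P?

From P the given relations immediately reach M, R, U.
From those, T — 4 in total.
No other element is forced below P by the given relations, so the count is 4.

4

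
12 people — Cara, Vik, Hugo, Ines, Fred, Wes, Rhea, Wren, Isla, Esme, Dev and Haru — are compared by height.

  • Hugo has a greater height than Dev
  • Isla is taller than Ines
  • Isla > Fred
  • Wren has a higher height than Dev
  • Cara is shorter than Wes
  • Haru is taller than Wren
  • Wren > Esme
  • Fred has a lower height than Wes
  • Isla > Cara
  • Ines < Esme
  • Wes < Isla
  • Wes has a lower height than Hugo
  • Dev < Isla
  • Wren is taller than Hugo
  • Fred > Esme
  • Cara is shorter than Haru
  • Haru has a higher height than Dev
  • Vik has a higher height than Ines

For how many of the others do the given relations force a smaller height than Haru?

8

The elements the relations force below Haru are Ines, Esme, Cara, Fred, Wes, Dev, Hugo, Wren — no chain reaches any other.
That is 8.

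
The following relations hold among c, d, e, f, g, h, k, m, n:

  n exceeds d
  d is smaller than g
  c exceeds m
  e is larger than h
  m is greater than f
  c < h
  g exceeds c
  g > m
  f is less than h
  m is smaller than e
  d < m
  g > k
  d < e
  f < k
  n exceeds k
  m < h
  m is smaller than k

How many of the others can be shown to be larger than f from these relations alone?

Directly above f: m, k, h.
One step further: c, g, e, n (7 so far).
No other element is forced above f by the given relations, so the count is 7.

7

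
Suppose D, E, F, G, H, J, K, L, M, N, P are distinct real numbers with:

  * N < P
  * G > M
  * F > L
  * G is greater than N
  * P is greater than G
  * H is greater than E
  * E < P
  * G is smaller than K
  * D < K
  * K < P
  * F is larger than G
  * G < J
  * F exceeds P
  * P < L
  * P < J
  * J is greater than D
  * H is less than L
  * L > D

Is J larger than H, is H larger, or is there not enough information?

Following every chain through H: above H we get L, F; below H we get E.
J is not reached, and no chain runs the other way from J to H.
So the given relations leave the order of H and J undetermined.

undetermined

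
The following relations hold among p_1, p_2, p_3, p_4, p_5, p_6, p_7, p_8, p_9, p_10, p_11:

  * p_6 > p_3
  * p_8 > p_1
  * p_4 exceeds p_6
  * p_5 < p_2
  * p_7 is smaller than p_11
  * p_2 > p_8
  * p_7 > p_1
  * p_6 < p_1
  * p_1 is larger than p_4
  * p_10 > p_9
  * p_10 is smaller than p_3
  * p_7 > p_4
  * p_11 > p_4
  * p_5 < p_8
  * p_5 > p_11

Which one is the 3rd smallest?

p_3

Chaining the given pairs: p_9 < p_10 < p_3 < p_6 < p_4 < p_1 < p_7 < p_11 < p_5 < p_8 < p_2.
Counting 3 from the smallest end gives p_3.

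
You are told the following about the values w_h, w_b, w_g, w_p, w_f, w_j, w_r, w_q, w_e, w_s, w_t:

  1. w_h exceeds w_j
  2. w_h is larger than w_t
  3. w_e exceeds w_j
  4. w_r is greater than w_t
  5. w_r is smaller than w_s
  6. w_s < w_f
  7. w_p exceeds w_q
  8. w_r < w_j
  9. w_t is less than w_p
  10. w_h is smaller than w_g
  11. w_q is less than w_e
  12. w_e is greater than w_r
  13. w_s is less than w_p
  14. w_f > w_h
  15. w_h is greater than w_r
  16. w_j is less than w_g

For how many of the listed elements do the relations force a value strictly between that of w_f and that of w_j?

1

Chaining upward from w_j reaches: w_h, w_g, w_e.
Chaining downward from w_f reaches: w_t, w_r, w_s, w_h.
Strictly between w_j and w_f are those in both lists: w_h — 1 element.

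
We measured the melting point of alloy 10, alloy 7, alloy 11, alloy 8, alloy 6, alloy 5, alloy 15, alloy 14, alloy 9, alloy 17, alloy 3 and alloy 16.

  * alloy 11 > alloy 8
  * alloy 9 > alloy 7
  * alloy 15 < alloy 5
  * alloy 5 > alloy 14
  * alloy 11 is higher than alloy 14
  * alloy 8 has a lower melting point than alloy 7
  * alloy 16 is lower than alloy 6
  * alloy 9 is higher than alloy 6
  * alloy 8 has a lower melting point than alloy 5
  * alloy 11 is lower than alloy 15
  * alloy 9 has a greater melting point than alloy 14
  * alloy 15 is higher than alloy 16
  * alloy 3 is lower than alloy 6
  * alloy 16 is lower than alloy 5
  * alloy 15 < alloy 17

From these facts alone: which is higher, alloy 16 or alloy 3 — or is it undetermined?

Following every chain through alloy 16: above alloy 16 we get alloy 15, alloy 5, alloy 6, alloy 9, alloy 17.
alloy 3 is not reached, and no chain runs the other way from alloy 3 to alloy 16.
So the given relations leave the order of alloy 16 and alloy 3 undetermined.

undetermined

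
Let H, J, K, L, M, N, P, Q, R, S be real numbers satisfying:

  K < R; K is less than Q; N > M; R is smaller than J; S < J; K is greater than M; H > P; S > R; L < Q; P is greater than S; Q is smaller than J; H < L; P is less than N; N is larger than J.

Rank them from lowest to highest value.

M < K < R < S < P < H < L < Q < J < N

Each adjacent pair is fixed by a given relation: M < K; K < R; R < S; S < P; P < H; H < L; L < Q; Q < J; J < N. Chaining them end to end gives the full order.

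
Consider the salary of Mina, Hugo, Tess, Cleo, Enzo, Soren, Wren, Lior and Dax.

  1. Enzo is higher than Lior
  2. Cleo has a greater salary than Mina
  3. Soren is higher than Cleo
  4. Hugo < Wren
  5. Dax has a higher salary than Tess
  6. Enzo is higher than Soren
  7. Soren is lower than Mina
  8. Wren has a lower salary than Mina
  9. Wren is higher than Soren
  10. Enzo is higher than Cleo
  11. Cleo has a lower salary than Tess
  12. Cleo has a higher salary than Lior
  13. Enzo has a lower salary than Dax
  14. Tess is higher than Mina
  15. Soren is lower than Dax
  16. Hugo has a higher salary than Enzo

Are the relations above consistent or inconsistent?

inconsistent

We have Mina < Cleo stated directly, yet also Cleo < Soren < Enzo < Hugo < Wren < Mina by chaining the others — so Cleo < Mina. Contradiction.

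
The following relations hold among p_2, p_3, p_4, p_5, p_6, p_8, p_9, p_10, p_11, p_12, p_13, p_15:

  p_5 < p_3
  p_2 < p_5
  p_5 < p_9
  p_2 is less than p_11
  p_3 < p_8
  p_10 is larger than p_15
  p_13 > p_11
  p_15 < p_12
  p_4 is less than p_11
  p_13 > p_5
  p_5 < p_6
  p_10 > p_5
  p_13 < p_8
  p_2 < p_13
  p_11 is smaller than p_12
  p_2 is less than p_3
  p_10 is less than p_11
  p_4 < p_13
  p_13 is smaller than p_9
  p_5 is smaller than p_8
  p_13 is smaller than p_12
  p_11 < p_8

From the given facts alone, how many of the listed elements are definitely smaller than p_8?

8

From p_8 the given relations immediately reach p_5, p_11, p_3, p_13.
From those, p_4, p_2, p_10 — 7 in total.
From those, p_15 — 8 in total.
Nothing else is reachable below p_8; 8 in all.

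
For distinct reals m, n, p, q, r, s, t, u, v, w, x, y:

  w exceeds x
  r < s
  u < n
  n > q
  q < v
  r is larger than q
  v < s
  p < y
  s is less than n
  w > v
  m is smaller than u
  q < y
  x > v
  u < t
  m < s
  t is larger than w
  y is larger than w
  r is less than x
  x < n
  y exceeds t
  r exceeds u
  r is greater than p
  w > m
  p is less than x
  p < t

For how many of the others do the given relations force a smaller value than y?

9

Directly below y: q, p, w, t.
One step further: v, m, u, x (8 so far).
One step further: r (9 so far).
No other element is forced below y by the given relations, so the count is 9.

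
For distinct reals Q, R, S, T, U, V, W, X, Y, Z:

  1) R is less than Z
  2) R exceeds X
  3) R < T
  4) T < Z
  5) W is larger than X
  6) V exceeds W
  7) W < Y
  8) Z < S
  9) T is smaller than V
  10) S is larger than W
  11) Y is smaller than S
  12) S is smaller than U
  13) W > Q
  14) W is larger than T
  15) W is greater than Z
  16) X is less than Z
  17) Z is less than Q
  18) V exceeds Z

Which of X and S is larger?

X < R and R < T give X < T.
Then T < Z extends the chain to Z.
With Z < Q: X < R < T < Z < Q.
With Q < W: X < R < T < Z < Q < W.
With W < S: X < R < T < Z < Q < W < S.
So X < S; S is the larger of the two.

S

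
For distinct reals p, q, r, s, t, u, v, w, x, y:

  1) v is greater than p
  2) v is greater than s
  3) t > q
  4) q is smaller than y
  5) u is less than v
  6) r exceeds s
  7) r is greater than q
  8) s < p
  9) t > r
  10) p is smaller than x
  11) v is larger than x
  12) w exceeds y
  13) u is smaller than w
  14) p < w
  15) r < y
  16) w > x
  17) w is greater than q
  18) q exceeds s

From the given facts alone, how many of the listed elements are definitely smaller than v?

4

The elements the relations force below v are u, s, p, x — no chain reaches any other.
That is 4.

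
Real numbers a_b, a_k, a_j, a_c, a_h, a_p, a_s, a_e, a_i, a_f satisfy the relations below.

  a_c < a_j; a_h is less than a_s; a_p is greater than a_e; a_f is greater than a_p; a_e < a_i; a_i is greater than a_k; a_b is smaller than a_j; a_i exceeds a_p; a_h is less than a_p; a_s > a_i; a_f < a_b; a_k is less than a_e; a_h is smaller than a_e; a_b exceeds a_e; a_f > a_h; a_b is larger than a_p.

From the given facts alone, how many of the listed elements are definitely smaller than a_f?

4

From a_f the given relations immediately reach a_h, a_p.
From those, a_e — 3 in total.
From those, a_k — 4 in total.
No other element is forced below a_f by the given relations, so the count is 4.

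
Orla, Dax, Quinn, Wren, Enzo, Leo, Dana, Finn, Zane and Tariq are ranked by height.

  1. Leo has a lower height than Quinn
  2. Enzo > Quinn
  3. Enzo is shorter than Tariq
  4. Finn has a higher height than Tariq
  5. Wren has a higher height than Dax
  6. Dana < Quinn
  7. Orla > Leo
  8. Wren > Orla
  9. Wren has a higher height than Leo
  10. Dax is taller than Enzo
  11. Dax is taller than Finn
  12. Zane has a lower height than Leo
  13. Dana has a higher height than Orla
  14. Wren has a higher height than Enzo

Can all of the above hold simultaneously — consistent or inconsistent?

consistent

The single ordering Zane < Leo < Orla < Dana < Quinn < Enzo < Tariq < Finn < Dax < Wren satisfies every listed relation, so no contradiction arises.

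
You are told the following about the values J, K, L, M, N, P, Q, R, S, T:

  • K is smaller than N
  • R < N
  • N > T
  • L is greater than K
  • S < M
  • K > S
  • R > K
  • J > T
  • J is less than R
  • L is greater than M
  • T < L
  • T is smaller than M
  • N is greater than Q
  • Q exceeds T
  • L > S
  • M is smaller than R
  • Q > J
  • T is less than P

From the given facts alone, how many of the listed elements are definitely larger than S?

5

The elements the relations force above S are M, K, R, L, N — no chain reaches any other.
That is 5.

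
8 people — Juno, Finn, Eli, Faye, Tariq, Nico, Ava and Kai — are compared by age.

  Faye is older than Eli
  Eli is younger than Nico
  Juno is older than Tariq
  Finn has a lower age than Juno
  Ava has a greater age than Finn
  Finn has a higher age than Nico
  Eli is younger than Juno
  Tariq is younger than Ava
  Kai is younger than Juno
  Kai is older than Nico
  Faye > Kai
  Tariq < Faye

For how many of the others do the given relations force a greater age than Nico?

5

The elements the relations force above Nico are Kai, Faye, Finn, Ava, Juno — no chain reaches any other.
That is 5.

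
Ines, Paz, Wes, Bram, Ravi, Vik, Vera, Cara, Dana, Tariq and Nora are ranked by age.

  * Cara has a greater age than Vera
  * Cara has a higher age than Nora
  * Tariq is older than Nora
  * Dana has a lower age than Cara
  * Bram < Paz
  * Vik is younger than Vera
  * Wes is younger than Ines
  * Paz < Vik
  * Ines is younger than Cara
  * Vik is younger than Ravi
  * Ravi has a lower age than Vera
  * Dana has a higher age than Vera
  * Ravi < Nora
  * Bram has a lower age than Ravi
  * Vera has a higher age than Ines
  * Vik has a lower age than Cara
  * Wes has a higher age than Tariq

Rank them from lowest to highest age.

Bram < Paz < Vik < Ravi < Nora < Tariq < Wes < Ines < Vera < Dana < Cara

Each adjacent pair is fixed by a given relation: Bram < Paz; Paz < Vik; Vik < Ravi; Ravi < Nora; Nora < Tariq; Tariq < Wes; Wes < Ines; Ines < Vera; Vera < Dana; Dana < Cara. Chaining them end to end gives the full order.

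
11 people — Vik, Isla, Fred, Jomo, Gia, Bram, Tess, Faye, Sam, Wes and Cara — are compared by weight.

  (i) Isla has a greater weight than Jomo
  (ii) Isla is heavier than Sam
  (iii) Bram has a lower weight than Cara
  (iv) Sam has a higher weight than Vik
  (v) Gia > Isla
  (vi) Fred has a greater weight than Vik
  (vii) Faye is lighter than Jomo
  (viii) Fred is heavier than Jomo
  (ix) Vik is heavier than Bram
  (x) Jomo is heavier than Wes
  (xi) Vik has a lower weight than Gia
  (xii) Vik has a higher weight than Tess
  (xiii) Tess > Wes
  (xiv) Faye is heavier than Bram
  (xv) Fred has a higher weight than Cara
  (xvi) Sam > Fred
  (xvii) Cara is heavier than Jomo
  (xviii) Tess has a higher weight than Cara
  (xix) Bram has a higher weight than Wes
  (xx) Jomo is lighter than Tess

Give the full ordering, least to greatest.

Wes < Bram < Faye < Jomo < Cara < Tess < Vik < Fred < Sam < Isla < Gia

The consecutive links are each given: Wes < Bram; Bram < Faye; Faye < Jomo; Jomo < Cara; Cara < Tess; Tess < Vik; Vik < Fred; Fred < Sam; Sam < Isla; Isla < Gia.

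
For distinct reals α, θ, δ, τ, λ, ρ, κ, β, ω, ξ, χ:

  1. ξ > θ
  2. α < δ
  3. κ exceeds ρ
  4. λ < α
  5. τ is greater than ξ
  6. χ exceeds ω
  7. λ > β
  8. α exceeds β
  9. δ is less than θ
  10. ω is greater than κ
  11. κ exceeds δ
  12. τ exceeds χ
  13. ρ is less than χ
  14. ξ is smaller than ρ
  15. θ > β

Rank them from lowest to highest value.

Each adjacent pair is fixed by a given relation: β < λ; λ < α; α < δ; δ < θ; θ < ξ; ξ < ρ; ρ < κ; κ < ω; ω < χ; χ < τ. Chaining them end to end gives the full order.

β < λ < α < δ < θ < ξ < ρ < κ < ω < χ < τ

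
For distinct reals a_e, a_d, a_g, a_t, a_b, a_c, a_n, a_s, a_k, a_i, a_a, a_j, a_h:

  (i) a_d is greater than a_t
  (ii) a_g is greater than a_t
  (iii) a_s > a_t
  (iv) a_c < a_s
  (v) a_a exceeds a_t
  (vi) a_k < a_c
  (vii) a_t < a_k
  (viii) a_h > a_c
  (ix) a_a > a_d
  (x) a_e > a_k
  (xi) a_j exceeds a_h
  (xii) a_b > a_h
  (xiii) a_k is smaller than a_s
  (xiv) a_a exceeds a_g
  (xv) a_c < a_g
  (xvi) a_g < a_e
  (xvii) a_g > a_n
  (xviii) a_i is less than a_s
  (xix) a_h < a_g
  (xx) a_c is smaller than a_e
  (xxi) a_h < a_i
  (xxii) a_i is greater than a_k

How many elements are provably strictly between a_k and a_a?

3

The relations place a_k below a_a. An element lies strictly between them when it is forced above a_k and also forced below a_a.
Above a_k: {a_c, a_h, a_g, a_i, a_b, a_s, a_e, a_j}. Below a_a: {a_t, a_c, a_h, a_n, a_g, a_d}.
Intersection: {a_c, a_h, a_g} — 3.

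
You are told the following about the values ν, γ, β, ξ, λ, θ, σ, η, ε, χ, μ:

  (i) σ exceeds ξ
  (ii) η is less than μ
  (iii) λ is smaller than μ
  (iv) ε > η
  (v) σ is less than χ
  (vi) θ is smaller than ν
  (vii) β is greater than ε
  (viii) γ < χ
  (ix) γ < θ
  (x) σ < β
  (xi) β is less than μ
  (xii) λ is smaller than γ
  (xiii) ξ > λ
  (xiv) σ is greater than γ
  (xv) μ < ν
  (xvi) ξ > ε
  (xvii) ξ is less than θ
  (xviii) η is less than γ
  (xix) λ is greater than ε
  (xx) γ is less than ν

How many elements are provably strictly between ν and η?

The relations place η below ν. An element lies strictly between them when it is forced above η and also forced below ν.
Above η: {ε, λ, ξ, γ, σ, β, θ, μ, χ}. Below ν: {ε, λ, ξ, γ, σ, β, θ, μ}.
Intersection: {ε, λ, ξ, γ, σ, β, θ, μ} — 8.

8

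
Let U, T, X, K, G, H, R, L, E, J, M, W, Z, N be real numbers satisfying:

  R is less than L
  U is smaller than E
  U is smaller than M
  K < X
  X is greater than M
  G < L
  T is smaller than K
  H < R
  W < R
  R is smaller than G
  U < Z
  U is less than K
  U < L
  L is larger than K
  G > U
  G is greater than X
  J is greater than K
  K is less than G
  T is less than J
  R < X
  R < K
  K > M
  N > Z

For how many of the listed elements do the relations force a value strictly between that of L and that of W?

The relations place W below L. An element lies strictly between them when it is forced above W and also forced below L.
Above W: {R, K, J, X, G}. Below L: {U, T, H, M, R, K, X, G}.
Intersection: {R, K, X, G} — 4.

4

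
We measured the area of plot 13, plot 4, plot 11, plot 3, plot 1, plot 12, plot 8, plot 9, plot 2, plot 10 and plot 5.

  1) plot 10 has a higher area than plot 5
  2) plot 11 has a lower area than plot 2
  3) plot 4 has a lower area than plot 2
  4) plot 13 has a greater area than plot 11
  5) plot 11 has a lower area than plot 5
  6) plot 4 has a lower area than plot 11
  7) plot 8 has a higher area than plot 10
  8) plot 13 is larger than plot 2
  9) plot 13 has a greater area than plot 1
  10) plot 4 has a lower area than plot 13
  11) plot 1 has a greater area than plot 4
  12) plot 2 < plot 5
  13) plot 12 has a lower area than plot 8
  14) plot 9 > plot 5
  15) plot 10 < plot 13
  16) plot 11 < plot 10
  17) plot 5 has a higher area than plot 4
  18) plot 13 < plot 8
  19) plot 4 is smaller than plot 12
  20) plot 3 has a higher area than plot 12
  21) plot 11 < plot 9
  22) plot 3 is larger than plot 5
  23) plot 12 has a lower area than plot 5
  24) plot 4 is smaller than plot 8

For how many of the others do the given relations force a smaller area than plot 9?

5

From plot 9 the given relations immediately reach plot 11, plot 5.
From those, plot 4, plot 12, plot 2 — 5 in total.
No other element is forced below plot 9 by the given relations, so the count is 5.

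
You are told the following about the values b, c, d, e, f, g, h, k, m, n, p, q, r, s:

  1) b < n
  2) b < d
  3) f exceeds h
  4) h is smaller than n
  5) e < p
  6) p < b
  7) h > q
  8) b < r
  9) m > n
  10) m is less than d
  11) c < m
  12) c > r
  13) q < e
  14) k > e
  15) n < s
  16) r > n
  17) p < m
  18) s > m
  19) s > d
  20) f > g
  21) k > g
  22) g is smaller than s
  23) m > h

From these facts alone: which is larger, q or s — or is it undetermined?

q < e and e < p give q < p.
Then p < b extends the chain to b.
With b < n: q < e < p < b < n.
Then n < r extends the chain to r.
Then r < c extends the chain to c.
With c < m: q < e < p < b < n < r < c < m.
With m < d: q < e < p < b < n < r < c < m < d.
Then d < s extends the chain to s.
So s is larger.

s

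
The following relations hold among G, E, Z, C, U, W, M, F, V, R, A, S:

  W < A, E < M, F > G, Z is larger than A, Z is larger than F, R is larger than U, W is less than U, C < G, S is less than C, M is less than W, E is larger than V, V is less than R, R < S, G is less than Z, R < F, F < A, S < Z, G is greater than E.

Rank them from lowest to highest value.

V < E < M < W < U < R < S < C < G < F < A < Z

The consecutive links are each given: V < E; E < M; M < W; W < U; U < R; R < S; S < C; C < G; G < F; F < A; A < Z.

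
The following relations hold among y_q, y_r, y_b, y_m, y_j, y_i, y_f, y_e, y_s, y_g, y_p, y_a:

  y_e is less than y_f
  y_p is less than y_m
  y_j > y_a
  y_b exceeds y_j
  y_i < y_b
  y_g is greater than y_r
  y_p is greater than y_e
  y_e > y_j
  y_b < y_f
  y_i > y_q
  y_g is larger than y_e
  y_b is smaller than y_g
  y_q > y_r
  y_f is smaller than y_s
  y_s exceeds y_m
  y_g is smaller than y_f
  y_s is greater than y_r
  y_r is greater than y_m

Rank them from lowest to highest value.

Nothing is placed below y_a, so it is least; from there y_a < y_j; y_j < y_e; y_e < y_p; y_p < y_m; y_m < y_r; y_r < y_q; y_q < y_i; y_i < y_b; y_b < y_g; y_g < y_f; y_f < y_s, each given directly.

y_a < y_j < y_e < y_p < y_m < y_r < y_q < y_i < y_b < y_g < y_f < y_s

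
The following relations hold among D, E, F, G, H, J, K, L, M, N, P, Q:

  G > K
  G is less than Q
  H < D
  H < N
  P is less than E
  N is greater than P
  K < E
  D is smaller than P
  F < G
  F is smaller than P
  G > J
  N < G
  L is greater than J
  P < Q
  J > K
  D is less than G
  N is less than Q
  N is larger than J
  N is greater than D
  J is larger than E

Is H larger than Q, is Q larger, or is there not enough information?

Q

H < D and D < P give H < P.
Then P < E extends the chain to E.
Then E < J extends the chain to J.
Then J < N extends the chain to N.
With N < G: H < D < P < E < J < N < G.
Then G < Q extends the chain to Q.
So Q is larger.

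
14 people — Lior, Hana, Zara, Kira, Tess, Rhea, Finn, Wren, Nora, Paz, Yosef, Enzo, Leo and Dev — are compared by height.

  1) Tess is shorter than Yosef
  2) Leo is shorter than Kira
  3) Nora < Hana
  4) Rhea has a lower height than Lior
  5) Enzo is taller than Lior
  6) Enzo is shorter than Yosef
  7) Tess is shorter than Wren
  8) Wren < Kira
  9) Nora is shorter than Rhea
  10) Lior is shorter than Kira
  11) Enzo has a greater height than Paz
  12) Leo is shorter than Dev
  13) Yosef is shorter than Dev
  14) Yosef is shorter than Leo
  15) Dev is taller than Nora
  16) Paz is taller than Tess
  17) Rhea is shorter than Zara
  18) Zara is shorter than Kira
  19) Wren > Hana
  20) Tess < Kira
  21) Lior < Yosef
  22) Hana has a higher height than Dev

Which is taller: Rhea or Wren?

Following the relations from Rhea: Rhea < Lior < Enzo < Yosef < Leo < Dev < Hana < Wren.
So Rhea < Wren; Wren is the taller of the two.

Wren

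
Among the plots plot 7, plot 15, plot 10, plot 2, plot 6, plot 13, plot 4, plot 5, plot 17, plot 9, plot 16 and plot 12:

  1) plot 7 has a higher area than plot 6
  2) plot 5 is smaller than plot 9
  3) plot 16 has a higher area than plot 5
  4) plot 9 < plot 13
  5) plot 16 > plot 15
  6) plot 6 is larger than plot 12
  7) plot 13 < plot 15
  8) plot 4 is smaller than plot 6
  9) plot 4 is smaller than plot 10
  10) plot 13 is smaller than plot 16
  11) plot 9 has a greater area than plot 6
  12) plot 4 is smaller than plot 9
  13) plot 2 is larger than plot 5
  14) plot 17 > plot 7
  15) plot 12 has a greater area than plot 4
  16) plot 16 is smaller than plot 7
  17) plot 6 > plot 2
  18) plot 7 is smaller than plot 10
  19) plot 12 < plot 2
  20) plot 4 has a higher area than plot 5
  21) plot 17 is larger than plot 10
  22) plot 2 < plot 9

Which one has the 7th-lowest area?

Piecing the relations together gives one ordering: plot 5 < plot 4 < plot 12 < plot 2 < plot 6 < plot 9 < plot 13 < plot 15 < plot 16 < plot 7 < plot 10 < plot 17.
Counting 7 from the smallest end gives plot 13.

plot 13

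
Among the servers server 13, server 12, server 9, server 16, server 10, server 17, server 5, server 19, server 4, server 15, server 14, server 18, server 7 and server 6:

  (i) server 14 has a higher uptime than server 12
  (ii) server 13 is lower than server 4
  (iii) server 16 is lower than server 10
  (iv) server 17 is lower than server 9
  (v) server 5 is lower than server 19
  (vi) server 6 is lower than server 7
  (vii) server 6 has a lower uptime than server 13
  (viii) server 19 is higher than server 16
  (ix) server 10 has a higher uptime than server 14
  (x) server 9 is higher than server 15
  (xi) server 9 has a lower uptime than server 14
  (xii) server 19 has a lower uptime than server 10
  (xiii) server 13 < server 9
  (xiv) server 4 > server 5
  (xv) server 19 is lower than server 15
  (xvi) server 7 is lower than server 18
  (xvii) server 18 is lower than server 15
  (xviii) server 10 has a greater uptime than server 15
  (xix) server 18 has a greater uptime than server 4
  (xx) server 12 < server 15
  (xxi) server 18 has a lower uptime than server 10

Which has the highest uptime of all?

server 10

Chaining downward from server 10: directly below it, server 16, server 18, server 19, server 15, server 14; then server 5, server 7, server 4, server 12, server 9; then server 6, server 13, server 17.
That covers every other element, and nothing is given above server 10, so server 10 is the highest uptime.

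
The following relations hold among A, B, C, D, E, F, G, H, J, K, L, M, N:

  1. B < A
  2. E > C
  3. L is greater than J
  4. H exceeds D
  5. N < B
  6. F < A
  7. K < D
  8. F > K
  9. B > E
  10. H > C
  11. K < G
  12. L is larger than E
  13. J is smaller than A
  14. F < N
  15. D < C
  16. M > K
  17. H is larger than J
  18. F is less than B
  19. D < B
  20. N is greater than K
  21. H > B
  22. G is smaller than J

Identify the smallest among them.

K

Chaining upward from K: directly above it, D, M, G, F, N; then C, J, B, H, A; then E, L.
That covers every other element, and nothing is given below K, so K is the smallest.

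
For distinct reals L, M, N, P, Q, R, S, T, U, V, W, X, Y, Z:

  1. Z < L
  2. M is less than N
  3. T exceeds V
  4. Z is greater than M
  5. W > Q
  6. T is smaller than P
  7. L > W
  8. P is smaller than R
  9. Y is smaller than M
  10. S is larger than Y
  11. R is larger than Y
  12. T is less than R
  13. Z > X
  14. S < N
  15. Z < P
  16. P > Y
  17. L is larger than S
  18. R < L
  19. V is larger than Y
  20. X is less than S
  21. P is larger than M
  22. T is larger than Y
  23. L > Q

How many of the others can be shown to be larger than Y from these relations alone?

9

Directly above Y: V, M, T, S, P, R.
One step further: N, Z, L (9 so far).
Nothing else is reachable above Y; 9 in all.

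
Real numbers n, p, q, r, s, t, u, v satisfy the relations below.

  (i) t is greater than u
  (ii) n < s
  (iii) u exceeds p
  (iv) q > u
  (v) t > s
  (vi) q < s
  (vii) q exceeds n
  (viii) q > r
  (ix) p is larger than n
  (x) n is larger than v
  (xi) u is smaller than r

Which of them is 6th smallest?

The consecutive relations fix a unique order: v < n < p < u < r < q < s < t.
Counting 6 from the smallest end gives q.

q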